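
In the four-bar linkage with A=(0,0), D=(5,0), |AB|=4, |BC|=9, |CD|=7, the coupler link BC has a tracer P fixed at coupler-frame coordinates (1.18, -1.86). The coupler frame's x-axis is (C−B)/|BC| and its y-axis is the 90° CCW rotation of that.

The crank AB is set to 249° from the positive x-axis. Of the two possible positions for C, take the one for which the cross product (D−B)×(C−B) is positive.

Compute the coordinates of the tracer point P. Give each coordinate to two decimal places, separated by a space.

0.61 -2.92

A=(0,0), D=(5.00,0)
B = A + 4.00·(cos249°, sin249°) = (-1.4335, -3.7343)
|BD| = 7.4387
circle(B,9.00) ∩ circle(D,7.00): a=5.8703, h=6.8220
  candidates: C₊=(0.2188,5.1127) cross=50.747; C₋=(7.0682,-6.6875) cross=-50.747
  mode + wants cross > 0 → take C=(0.2188,5.1127) (cross=50.747)
ex = (C−B)/|BC| = (0.1836,0.9830); ey = (-0.9830,0.1836)
P = B + 1.18·ex + -1.86·ey = (0.6115,-2.9158)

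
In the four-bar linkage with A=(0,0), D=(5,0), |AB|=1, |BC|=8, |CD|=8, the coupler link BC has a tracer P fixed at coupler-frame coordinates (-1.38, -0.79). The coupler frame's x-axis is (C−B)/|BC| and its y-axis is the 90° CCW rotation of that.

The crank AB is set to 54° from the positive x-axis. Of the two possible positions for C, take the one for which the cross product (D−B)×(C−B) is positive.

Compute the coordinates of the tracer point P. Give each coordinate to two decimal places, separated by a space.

0.67 -0.78

A=(0,0), D=(5.00,0)
B = A + 1.00·(cos54°, sin54°) = (0.5878, 0.8090)
|BD| = 4.4858
circle(B,8.00) ∩ circle(D,8.00): a=2.2429, h=7.6792
  candidates: C₊=(4.1788,7.9577) cross=34.447; C₋=(1.4089,-7.1487) cross=-34.447
  mode + wants cross > 0 → take C=(4.1788,7.9577) (cross=34.447)
ex = (C−B)/|BC| = (0.4489,0.8936); ey = (-0.8936,0.4489)
P = B + -1.38·ex + -0.79·ey = (0.6743,-0.7788)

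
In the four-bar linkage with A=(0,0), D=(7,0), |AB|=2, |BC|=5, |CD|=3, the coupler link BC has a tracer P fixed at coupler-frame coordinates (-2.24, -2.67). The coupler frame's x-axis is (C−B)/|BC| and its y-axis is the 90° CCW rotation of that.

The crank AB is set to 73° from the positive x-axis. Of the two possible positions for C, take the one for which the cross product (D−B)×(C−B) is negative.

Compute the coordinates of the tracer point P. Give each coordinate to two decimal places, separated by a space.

A=(0,0), D=(7.00,0)
B = A + 2.00·(cos73°, sin73°) = (0.5847, 1.9126)
|BD| = 6.6943
circle(B,5.00) ∩ circle(D,3.00): a=4.5422, h=2.0901
  candidates: C₊=(5.5348,2.6178) cross=13.992; C₋=(4.3405,-1.3881) cross=-13.992
  mode - wants cross < 0 → take C=(4.3405,-1.3881) (cross=-13.992)
ex = (C−B)/|BC| = (0.7511,-0.6601); ey = (0.6601,0.7511)
P = B + -2.24·ex + -2.67·ey = (-2.8604,1.3858)

-2.86 1.39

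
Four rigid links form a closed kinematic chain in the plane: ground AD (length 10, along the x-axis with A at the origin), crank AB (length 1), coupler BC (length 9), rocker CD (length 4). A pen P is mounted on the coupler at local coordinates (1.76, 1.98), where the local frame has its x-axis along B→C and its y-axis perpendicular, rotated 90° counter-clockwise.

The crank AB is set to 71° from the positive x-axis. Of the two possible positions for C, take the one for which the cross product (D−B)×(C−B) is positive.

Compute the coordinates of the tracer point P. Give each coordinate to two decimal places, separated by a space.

1.36 3.39

A=(0,0), D=(10.00,0)
B = A + 1.00·(cos71°, sin71°) = (0.3256, 0.9455)
|BD| = 9.7205
circle(B,9.00) ∩ circle(D,4.00): a=8.2037, h=3.7012
  candidates: C₊=(8.8504,3.8312) cross=35.978; C₋=(8.1303,-3.5362) cross=-35.978
  mode + wants cross > 0 → take C=(8.8504,3.8312) (cross=35.978)
ex = (C−B)/|BC| = (0.9472,0.3206); ey = (-0.3206,0.9472)
P = B + 1.76·ex + 1.98·ey = (1.3578,3.3853)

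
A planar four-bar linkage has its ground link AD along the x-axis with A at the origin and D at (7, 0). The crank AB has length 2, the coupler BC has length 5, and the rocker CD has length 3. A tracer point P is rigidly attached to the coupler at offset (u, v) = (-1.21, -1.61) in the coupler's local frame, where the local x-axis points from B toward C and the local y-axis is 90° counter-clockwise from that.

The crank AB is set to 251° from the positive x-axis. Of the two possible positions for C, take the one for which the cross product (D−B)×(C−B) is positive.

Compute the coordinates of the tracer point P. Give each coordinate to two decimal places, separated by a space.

A=(0,0), D=(7.00,0)
B = A + 2.00·(cos251°, sin251°) = (-0.6511, -1.8910)
|BD| = 7.8814
circle(B,5.00) ∩ circle(D,3.00): a=4.9557, h=0.6638
  candidates: C₊=(4.0006,-0.0575) cross=5.232; C₋=(4.3191,-1.3464) cross=-5.232
  mode + wants cross > 0 → take C=(4.0006,-0.0575) (cross=5.232)
ex = (C−B)/|BC| = (0.9303,0.3667); ey = (-0.3667,0.9303)
P = B + -1.21·ex + -1.61·ey = (-1.1865,-3.8326)

-1.19 -3.83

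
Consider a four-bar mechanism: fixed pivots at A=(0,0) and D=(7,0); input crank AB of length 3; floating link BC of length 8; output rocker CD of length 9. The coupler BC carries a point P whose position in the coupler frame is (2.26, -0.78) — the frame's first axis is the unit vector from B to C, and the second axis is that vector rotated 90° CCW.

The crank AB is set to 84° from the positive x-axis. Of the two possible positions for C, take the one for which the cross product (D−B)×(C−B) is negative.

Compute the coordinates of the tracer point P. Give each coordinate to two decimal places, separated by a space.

-0.69 0.81

A=(0,0), D=(7.00,0)
B = A + 3.00·(cos84°, sin84°) = (0.3136, 2.9836)
|BD| = 7.3219
circle(B,8.00) ∩ circle(D,9.00): a=2.5000, h=7.5993
  candidates: C₊=(5.6933,8.9046) cross=55.641; C₋=(-0.5000,-4.9750) cross=-55.641
  mode - wants cross < 0 → take C=(-0.5000,-4.9750) (cross=-55.641)
ex = (C−B)/|BC| = (-0.1017,-0.9948); ey = (0.9948,-0.1017)
P = B + 2.26·ex + -0.78·ey = (-0.6922,0.8146)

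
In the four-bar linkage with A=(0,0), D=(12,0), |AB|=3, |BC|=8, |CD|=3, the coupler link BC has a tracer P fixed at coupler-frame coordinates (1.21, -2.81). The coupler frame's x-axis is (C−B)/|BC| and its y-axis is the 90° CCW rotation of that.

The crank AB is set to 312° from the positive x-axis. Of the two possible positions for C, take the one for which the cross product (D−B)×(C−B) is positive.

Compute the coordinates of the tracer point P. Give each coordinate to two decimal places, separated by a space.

4.30 -4.25

A=(0,0), D=(12.00,0)
B = A + 3.00·(cos312°, sin312°) = (2.0074, -2.2294)
|BD| = 10.2383
circle(B,8.00) ∩ circle(D,3.00): a=7.8051, h=1.7549
  candidates: C₊=(9.2431,1.1830) cross=17.967; C₋=(10.0074,-2.2426) cross=-17.967
  mode + wants cross > 0 → take C=(9.2431,1.1830) (cross=17.967)
ex = (C−B)/|BC| = (0.9045,0.4266); ey = (-0.4266,0.9045)
P = B + 1.21·ex + -2.81·ey = (4.3004,-4.2548)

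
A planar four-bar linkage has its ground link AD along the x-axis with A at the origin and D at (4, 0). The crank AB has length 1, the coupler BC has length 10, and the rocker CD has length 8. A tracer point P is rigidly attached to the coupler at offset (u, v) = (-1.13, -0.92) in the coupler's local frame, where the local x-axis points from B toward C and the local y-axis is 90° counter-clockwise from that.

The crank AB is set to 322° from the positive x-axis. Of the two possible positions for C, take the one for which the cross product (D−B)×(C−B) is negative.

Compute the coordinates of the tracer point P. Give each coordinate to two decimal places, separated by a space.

A=(0,0), D=(4.00,0)
B = A + 1.00·(cos322°, sin322°) = (0.7880, -0.6157)
|BD| = 3.2705
circle(B,10.00) ∩ circle(D,8.00): a=7.1390, h=7.0024
  candidates: C₊=(6.4812,7.6055) cross=22.901; C₋=(9.1176,-6.1490) cross=-22.901
  mode - wants cross < 0 → take C=(9.1176,-6.1490) (cross=-22.901)
ex = (C−B)/|BC| = (0.8330,-0.5533); ey = (0.5533,0.8330)
P = B + -1.13·ex + -0.92·ey = (-0.6623,-0.7567)

-0.66 -0.76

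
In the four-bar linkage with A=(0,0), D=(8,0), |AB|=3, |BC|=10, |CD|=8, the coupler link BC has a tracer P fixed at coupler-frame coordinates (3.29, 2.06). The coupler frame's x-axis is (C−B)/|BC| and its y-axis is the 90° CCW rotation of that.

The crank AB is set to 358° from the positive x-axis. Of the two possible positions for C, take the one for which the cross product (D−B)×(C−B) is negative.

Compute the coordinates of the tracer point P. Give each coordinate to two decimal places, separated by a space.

6.66 -1.38

A=(0,0), D=(8.00,0)
B = A + 3.00·(cos358°, sin358°) = (2.9982, -0.1047)
|BD| = 5.0029
circle(B,10.00) ∩ circle(D,8.00): a=6.0994, h=7.9245
  candidates: C₊=(8.9304,7.9457) cross=39.646; C₋=(9.2620,-7.8998) cross=-39.646
  mode - wants cross < 0 → take C=(9.2620,-7.8998) (cross=-39.646)
ex = (C−B)/|BC| = (0.6264,-0.7795); ey = (0.7795,0.6264)
P = B + 3.29·ex + 2.06·ey = (6.6648,-1.3789)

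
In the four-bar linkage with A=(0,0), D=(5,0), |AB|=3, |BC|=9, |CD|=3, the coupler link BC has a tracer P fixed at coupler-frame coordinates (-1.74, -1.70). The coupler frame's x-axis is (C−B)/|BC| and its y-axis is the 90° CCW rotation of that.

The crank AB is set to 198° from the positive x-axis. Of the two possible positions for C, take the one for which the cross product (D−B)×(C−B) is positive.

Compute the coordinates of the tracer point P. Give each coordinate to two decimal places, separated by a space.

A=(0,0), D=(5.00,0)
B = A + 3.00·(cos198°, sin198°) = (-2.8532, -0.9271)
|BD| = 7.9077
circle(B,9.00) ∩ circle(D,3.00): a=8.5064, h=2.9397
  candidates: C₊=(5.2499,2.9896) cross=23.246; C₋=(5.9392,-2.8492) cross=-23.246
  mode + wants cross > 0 → take C=(5.2499,2.9896) (cross=23.246)
ex = (C−B)/|BC| = (0.9003,0.4352); ey = (-0.4352,0.9003)
P = B + -1.74·ex + -1.70·ey = (-3.6800,-3.2148)

-3.68 -3.21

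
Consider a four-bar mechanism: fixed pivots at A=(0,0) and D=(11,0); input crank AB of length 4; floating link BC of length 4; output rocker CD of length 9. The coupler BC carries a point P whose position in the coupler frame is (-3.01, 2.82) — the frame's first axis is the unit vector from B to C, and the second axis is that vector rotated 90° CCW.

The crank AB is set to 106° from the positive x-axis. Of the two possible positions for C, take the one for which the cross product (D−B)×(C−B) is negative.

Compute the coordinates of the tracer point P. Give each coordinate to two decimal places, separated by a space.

A=(0,0), D=(11.00,0)
B = A + 4.00·(cos106°, sin106°) = (-1.1025, 3.8450)
|BD| = 12.6987
circle(B,4.00) ∩ circle(D,9.00): a=3.7900, h=1.2790
  candidates: C₊=(2.8968,3.9164) cross=16.242; C₋=(2.1223,1.4785) cross=-16.242
  mode - wants cross < 0 → take C=(2.1223,1.4785) (cross=-16.242)
ex = (C−B)/|BC| = (0.8062,-0.5916); ey = (0.5916,0.8062)
P = B + -3.01·ex + 2.82·ey = (-1.8608,7.8994)

-1.86 7.90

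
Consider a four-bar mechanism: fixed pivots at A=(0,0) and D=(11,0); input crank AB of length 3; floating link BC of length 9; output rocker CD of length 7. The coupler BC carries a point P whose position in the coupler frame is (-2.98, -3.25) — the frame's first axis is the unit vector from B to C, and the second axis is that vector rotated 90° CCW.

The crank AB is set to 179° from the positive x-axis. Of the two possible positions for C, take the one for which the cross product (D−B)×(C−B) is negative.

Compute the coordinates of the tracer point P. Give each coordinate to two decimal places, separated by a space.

A=(0,0), D=(11.00,0)
B = A + 3.00·(cos179°, sin179°) = (-2.9995, 0.0524)
|BD| = 13.9996
circle(B,9.00) ∩ circle(D,7.00): a=8.1427, h=3.8336
  candidates: C₊=(5.1574,3.8555) cross=53.669; C₋=(5.1288,-3.8116) cross=-53.669
  mode - wants cross < 0 → take C=(5.1288,-3.8116) (cross=-53.669)
ex = (C−B)/|BC| = (0.9031,-0.4293); ey = (0.4293,0.9031)
P = B + -2.98·ex + -3.25·ey = (-7.0863,-1.6035)

-7.09 -1.60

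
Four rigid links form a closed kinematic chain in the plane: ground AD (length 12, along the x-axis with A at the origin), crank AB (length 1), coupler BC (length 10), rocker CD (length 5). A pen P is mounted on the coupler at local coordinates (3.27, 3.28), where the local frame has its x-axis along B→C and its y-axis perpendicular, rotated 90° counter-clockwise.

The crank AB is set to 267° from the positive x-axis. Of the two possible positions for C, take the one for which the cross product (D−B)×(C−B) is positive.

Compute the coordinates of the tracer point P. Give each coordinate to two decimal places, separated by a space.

A=(0,0), D=(12.00,0)
B = A + 1.00·(cos267°, sin267°) = (-0.0523, -0.9986)
|BD| = 12.0936
circle(B,10.00) ∩ circle(D,5.00): a=9.1476, h=4.0399
  candidates: C₊=(8.7305,3.7829) cross=48.857; C₋=(9.3976,-4.2694) cross=-48.857
  mode + wants cross > 0 → take C=(8.7305,3.7829) (cross=48.857)
ex = (C−B)/|BC| = (0.8783,0.4781); ey = (-0.4781,0.8783)
P = B + 3.27·ex + 3.28·ey = (1.2513,3.4457)

1.25 3.45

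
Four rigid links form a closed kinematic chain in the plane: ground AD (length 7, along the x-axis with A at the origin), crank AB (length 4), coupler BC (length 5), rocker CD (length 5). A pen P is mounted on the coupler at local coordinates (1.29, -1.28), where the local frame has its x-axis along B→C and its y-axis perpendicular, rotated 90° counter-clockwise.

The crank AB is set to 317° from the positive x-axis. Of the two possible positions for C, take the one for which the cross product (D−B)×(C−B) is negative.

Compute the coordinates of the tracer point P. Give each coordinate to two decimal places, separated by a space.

A=(0,0), D=(7.00,0)
B = A + 4.00·(cos317°, sin317°) = (2.9254, -2.7280)
|BD| = 4.9035
circle(B,5.00) ∩ circle(D,5.00): a=2.4517, h=4.3576
  candidates: C₊=(2.5384,2.2570) cross=21.368; C₋=(7.3870,-4.9850) cross=-21.368
  mode - wants cross < 0 → take C=(7.3870,-4.9850) (cross=-21.368)
ex = (C−B)/|BC| = (0.8923,-0.4514); ey = (0.4514,0.8923)
P = B + 1.29·ex + -1.28·ey = (3.4987,-4.4525)

3.50 -4.45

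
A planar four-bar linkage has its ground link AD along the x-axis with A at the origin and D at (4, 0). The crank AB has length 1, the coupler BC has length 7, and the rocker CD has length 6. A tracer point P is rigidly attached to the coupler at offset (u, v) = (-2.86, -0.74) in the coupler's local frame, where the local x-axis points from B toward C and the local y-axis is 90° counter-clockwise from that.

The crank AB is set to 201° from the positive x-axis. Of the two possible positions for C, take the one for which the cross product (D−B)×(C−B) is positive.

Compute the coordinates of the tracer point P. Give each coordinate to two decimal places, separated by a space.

A=(0,0), D=(4.00,0)
B = A + 1.00·(cos201°, sin201°) = (-0.9336, -0.3584)
|BD| = 4.9466
circle(B,7.00) ∩ circle(D,6.00): a=3.7873, h=5.8869
  candidates: C₊=(2.4173,5.7875) cross=29.120; C₋=(3.2703,-5.9555) cross=-29.120
  mode + wants cross > 0 → take C=(2.4173,5.7875) (cross=29.120)
ex = (C−B)/|BC| = (0.4787,0.8780); ey = (-0.8780,0.4787)
P = B + -2.86·ex + -0.74·ey = (-1.6529,-3.2236)

-1.65 -3.22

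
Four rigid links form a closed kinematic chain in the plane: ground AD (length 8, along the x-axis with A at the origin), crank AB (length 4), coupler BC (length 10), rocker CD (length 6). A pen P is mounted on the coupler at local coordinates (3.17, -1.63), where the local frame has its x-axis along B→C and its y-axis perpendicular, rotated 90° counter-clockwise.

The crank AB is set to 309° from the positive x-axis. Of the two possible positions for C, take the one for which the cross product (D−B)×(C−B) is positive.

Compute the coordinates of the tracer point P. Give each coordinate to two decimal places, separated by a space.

A=(0,0), D=(8.00,0)
B = A + 4.00·(cos309°, sin309°) = (2.5173, -3.1086)
|BD| = 6.3027
circle(B,10.00) ∩ circle(D,6.00): a=8.2286, h=5.6825
  candidates: C₊=(6.8726,5.8931) cross=35.815; C₋=(12.4781,-3.9934) cross=-35.815
  mode + wants cross > 0 → take C=(6.8726,5.8931) (cross=35.815)
ex = (C−B)/|BC| = (0.4355,0.9002); ey = (-0.9002,0.4355)
P = B + 3.17·ex + -1.63·ey = (5.3652,-0.9650)

5.37 -0.96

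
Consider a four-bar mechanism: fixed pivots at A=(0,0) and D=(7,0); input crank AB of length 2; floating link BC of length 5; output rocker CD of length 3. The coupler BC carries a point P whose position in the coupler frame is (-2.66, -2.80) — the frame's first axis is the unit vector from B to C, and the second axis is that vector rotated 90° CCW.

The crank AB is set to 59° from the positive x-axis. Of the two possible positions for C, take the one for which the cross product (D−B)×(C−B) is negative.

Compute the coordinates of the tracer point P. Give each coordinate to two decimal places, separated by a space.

-2.83 1.58

A=(0,0), D=(7.00,0)
B = A + 2.00·(cos59°, sin59°) = (1.0301, 1.7143)
|BD| = 6.2112
circle(B,5.00) ∩ circle(D,3.00): a=4.3936, h=2.3867
  candidates: C₊=(5.9117,2.7957) cross=14.824; C₋=(4.5943,-1.7923) cross=-14.824
  mode - wants cross < 0 → take C=(4.5943,-1.7923) (cross=-14.824)
ex = (C−B)/|BC| = (0.7128,-0.7013); ey = (0.7013,0.7128)
P = B + -2.66·ex + -2.80·ey = (-2.8298,1.5839)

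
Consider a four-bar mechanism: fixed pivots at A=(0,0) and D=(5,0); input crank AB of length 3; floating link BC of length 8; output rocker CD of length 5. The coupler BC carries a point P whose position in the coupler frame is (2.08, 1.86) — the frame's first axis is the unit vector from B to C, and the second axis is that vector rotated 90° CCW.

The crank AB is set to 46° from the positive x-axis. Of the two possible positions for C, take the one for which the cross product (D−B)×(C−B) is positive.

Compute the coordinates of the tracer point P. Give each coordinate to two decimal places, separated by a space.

A=(0,0), D=(5.00,0)
B = A + 3.00·(cos46°, sin46°) = (2.0840, 2.1580)
|BD| = 3.6277
circle(B,8.00) ∩ circle(D,5.00): a=7.1892, h=3.5094
  candidates: C₊=(9.9504,0.7024) cross=12.731; C₋=(5.7751,-4.9396) cross=-12.731
  mode + wants cross > 0 → take C=(9.9504,0.7024) (cross=12.731)
ex = (C−B)/|BC| = (0.9833,-0.1820); ey = (0.1820,0.9833)
P = B + 2.08·ex + 1.86·ey = (4.4677,3.6085)

4.47 3.61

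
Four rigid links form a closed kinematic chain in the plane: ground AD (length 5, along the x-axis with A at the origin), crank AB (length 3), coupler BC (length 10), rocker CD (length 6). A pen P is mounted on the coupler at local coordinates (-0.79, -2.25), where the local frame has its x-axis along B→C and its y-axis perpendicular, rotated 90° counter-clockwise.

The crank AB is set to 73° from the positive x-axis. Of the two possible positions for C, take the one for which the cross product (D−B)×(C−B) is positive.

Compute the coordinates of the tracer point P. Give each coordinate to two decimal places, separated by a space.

A=(0,0), D=(5.00,0)
B = A + 3.00·(cos73°, sin73°) = (0.8771, 2.8689)
|BD| = 5.0228
circle(B,10.00) ∩ circle(D,6.00): a=8.8823, h=4.5939
  candidates: C₊=(10.7919,1.5664) cross=23.075; C₋=(5.5440,-5.9753) cross=-23.075
  mode + wants cross > 0 → take C=(10.7919,1.5664) (cross=23.075)
ex = (C−B)/|BC| = (0.9915,-0.1303); ey = (0.1303,0.9915)
P = B + -0.79·ex + -2.25·ey = (-0.1992,0.7410)

-0.20 0.74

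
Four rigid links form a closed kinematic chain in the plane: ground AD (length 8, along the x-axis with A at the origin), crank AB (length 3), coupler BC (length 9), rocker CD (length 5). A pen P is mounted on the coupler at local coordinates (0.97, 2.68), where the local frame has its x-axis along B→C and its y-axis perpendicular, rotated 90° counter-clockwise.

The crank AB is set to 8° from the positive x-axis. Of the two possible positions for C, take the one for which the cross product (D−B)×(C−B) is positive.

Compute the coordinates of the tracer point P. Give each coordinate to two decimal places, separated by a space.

2.89 3.27

A=(0,0), D=(8.00,0)
B = A + 3.00·(cos8°, sin8°) = (2.9708, 0.4175)
|BD| = 5.0465
circle(B,9.00) ∩ circle(D,5.00): a=8.0717, h=3.9810
  candidates: C₊=(11.3441,3.7171) cross=20.090; C₋=(10.6854,-4.2176) cross=-20.090
  mode + wants cross > 0 → take C=(11.3441,3.7171) (cross=20.090)
ex = (C−B)/|BC| = (0.9304,0.3666); ey = (-0.3666,0.9304)
P = B + 0.97·ex + 2.68·ey = (2.8907,3.2665)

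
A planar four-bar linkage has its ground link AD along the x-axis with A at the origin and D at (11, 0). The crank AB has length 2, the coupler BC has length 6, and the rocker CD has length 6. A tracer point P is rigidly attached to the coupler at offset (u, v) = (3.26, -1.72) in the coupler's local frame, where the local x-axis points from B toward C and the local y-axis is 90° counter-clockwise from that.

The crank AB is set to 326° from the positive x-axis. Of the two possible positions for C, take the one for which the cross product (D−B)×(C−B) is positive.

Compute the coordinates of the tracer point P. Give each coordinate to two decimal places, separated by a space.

A=(0,0), D=(11.00,0)
B = A + 2.00·(cos326°, sin326°) = (1.6581, -1.1184)
|BD| = 9.4086
circle(B,6.00) ∩ circle(D,6.00): a=4.7043, h=3.7242
  candidates: C₊=(5.8864,3.1386) cross=35.039; C₋=(6.7717,-4.2570) cross=-35.039
  mode + wants cross > 0 → take C=(5.8864,3.1386) (cross=35.039)
ex = (C−B)/|BC| = (0.7047,0.7095); ey = (-0.7095,0.7047)
P = B + 3.26·ex + -1.72·ey = (5.1758,-0.0175)

5.18 -0.02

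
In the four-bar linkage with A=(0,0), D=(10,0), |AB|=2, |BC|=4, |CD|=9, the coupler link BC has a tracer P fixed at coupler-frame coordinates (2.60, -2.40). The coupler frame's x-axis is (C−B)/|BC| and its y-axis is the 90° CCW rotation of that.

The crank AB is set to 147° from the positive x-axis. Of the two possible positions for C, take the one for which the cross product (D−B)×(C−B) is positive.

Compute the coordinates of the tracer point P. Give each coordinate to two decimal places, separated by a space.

A=(0,0), D=(10.00,0)
B = A + 2.00·(cos147°, sin147°) = (-1.6773, 1.0893)
|BD| = 11.7280
circle(B,4.00) ∩ circle(D,9.00): a=3.0929, h=2.5366
  candidates: C₊=(1.6378,3.3276) cross=29.749; C₋=(1.1666,-1.7236) cross=-29.749
  mode + wants cross > 0 → take C=(1.6378,3.3276) (cross=29.749)
ex = (C−B)/|BC| = (0.8288,0.5596); ey = (-0.5596,0.8288)
P = B + 2.60·ex + -2.40·ey = (1.8205,0.5551)

1.82 0.56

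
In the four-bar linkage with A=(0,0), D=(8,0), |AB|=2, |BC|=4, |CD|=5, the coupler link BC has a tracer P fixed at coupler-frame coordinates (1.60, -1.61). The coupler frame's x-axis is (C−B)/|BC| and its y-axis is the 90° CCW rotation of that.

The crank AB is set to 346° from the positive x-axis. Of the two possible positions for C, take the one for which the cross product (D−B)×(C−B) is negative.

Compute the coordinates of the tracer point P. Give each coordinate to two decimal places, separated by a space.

A=(0,0), D=(8.00,0)
B = A + 2.00·(cos346°, sin346°) = (1.9406, -0.4838)
|BD| = 6.0787
circle(B,4.00) ∩ circle(D,5.00): a=2.2991, h=3.2733
  candidates: C₊=(3.9718,2.9620) cross=19.897; C₋=(4.4929,-3.5637) cross=-19.897
  mode - wants cross < 0 → take C=(4.4929,-3.5637) (cross=-19.897)
ex = (C−B)/|BC| = (0.6381,-0.7700); ey = (0.7700,0.6381)
P = B + 1.60·ex + -1.61·ey = (1.7219,-2.7431)

1.72 -2.74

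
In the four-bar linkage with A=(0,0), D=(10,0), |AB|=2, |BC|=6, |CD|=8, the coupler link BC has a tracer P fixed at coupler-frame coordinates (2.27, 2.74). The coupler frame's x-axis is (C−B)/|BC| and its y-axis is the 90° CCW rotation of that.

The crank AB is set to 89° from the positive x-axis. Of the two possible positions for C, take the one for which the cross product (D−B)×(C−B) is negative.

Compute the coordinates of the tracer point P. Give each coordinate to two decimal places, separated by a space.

A=(0,0), D=(10.00,0)
B = A + 2.00·(cos89°, sin89°) = (0.0349, 1.9997)
|BD| = 10.1638
circle(B,6.00) ∩ circle(D,8.00): a=3.7044, h=4.7199
  candidates: C₊=(4.5956,5.8985) cross=47.972; C₋=(2.7383,-3.3568) cross=-47.972
  mode - wants cross < 0 → take C=(2.7383,-3.3568) (cross=-47.972)
ex = (C−B)/|BC| = (0.4506,-0.8927); ey = (0.8927,0.4506)
P = B + 2.27·ex + 2.74·ey = (3.5038,1.2077)

3.50 1.21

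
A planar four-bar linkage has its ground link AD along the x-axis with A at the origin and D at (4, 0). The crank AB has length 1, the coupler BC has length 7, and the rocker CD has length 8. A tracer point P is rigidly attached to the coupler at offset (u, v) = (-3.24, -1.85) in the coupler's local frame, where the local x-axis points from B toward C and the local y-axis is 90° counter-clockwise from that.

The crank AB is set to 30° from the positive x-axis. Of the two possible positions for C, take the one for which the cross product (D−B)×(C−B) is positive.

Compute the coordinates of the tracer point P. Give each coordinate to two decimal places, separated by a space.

2.56 -2.82

A=(0,0), D=(4.00,0)
B = A + 1.00·(cos30°, sin30°) = (0.8660, 0.5000)
|BD| = 3.1736
circle(B,7.00) ∩ circle(D,8.00): a=-0.7764, h=6.9568
  candidates: C₊=(1.1953,7.4923) cross=22.078; C₋=(-0.9968,-6.2476) cross=-22.078
  mode + wants cross > 0 → take C=(1.1953,7.4923) (cross=22.078)
ex = (C−B)/|BC| = (0.0470,0.9989); ey = (-0.9989,0.0470)
P = B + -3.24·ex + -1.85·ey = (2.5616,-2.8234)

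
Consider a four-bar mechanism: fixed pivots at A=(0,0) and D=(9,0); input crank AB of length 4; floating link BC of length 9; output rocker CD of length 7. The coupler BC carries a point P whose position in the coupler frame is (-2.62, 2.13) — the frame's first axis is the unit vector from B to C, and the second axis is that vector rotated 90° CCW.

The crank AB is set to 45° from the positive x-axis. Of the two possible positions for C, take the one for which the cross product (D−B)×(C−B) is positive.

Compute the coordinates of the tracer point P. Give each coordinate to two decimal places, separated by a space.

-0.46 3.61

A=(0,0), D=(9.00,0)
B = A + 4.00·(cos45°, sin45°) = (2.8284, 2.8284)
|BD| = 6.7888
circle(B,9.00) ∩ circle(D,7.00): a=5.7512, h=6.9227
  candidates: C₊=(10.9409,6.7255) cross=46.997; C₋=(5.1725,-5.8609) cross=-46.997
  mode + wants cross > 0 → take C=(10.9409,6.7255) (cross=46.997)
ex = (C−B)/|BC| = (0.9014,0.4330); ey = (-0.4330,0.9014)
P = B + -2.62·ex + 2.13·ey = (-0.4555,3.6139)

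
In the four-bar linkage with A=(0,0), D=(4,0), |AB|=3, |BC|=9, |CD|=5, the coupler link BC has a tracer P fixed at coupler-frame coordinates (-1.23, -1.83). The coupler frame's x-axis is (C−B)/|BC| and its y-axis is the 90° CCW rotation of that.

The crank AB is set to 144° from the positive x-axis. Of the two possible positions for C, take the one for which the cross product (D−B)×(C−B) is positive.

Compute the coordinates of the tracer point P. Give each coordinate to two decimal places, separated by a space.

A=(0,0), D=(4.00,0)
B = A + 3.00·(cos144°, sin144°) = (-2.4271, 1.7634)
|BD| = 6.6646
circle(B,9.00) ∩ circle(D,5.00): a=7.5336, h=4.9239
  candidates: C₊=(6.1409,4.5185) cross=32.816; C₋=(3.5353,-4.9784) cross=-32.816
  mode + wants cross > 0 → take C=(6.1409,4.5185) (cross=32.816)
ex = (C−B)/|BC| = (0.9520,0.3061); ey = (-0.3061,0.9520)
P = B + -1.23·ex + -1.83·ey = (-3.0378,-0.3553)

-3.04 -0.36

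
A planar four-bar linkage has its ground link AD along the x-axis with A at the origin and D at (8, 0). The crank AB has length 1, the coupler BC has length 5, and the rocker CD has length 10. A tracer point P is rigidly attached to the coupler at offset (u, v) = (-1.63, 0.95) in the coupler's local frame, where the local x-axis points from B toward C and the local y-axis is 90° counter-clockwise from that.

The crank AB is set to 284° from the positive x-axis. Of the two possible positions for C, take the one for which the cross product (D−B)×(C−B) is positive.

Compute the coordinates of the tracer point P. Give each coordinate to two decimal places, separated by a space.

-0.18 -2.81

A=(0,0), D=(8.00,0)
B = A + 1.00·(cos284°, sin284°) = (0.2419, -0.9703)
|BD| = 7.8185
circle(B,5.00) ∩ circle(D,10.00): a=-0.8870, h=4.9207
  candidates: C₊=(-1.2489,3.8023) cross=38.472; C₋=(-0.0276,-5.9630) cross=-38.472
  mode + wants cross > 0 → take C=(-1.2489,3.8023) (cross=38.472)
ex = (C−B)/|BC| = (-0.2982,0.9545); ey = (-0.9545,-0.2982)
P = B + -1.63·ex + 0.95·ey = (-0.1788,-2.8094)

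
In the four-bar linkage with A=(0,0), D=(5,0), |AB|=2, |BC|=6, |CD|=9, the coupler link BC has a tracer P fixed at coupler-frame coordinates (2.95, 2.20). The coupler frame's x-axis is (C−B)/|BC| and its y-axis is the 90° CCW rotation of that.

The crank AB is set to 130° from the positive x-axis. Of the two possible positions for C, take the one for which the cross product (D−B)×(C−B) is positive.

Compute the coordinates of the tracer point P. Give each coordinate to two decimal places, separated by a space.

A=(0,0), D=(5.00,0)
B = A + 2.00·(cos130°, sin130°) = (-1.2856, 1.5321)
|BD| = 6.4696
circle(B,6.00) ∩ circle(D,9.00): a=-0.2430, h=5.9951
  candidates: C₊=(-0.1019,7.4142) cross=38.786; C₋=(-2.9414,-4.2349) cross=-38.786
  mode + wants cross > 0 → take C=(-0.1019,7.4142) (cross=38.786)
ex = (C−B)/|BC| = (0.1973,0.9803); ey = (-0.9803,0.1973)
P = B + 2.95·ex + 2.20·ey = (-2.8604,4.8581)

-2.86 4.86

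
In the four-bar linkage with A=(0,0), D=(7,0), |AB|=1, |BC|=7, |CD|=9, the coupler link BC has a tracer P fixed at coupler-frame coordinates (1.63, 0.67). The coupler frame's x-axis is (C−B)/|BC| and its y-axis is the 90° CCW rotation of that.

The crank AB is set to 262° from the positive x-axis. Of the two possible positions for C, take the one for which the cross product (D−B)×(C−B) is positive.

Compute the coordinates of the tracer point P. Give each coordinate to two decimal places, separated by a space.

A=(0,0), D=(7.00,0)
B = A + 1.00·(cos262°, sin262°) = (-0.1392, -0.9903)
|BD| = 7.2075
circle(B,7.00) ∩ circle(D,9.00): a=1.3839, h=6.8618
  candidates: C₊=(0.2888,5.9966) cross=49.457; C₋=(2.1743,-7.5969) cross=-49.457
  mode + wants cross > 0 → take C=(0.2888,5.9966) (cross=49.457)
ex = (C−B)/|BC| = (0.0611,0.9981); ey = (-0.9981,0.0611)
P = B + 1.63·ex + 0.67·ey = (-0.7083,0.6776)

-0.71 0.68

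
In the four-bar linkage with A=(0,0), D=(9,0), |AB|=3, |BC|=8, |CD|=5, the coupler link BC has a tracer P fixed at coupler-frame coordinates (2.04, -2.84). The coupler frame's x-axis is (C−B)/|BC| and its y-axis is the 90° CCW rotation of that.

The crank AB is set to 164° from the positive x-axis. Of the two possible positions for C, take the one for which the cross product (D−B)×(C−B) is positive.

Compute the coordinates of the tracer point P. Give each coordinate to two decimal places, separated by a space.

A=(0,0), D=(9.00,0)
B = A + 3.00·(cos164°, sin164°) = (-2.8838, 0.8269)
|BD| = 11.9125
circle(B,8.00) ∩ circle(D,5.00): a=7.5932, h=2.5186
  candidates: C₊=(4.8659,2.8124) cross=30.003; C₋=(4.5163,-2.2127) cross=-30.003
  mode + wants cross > 0 → take C=(4.8659,2.8124) (cross=30.003)
ex = (C−B)/|BC| = (0.9687,0.2482); ey = (-0.2482,0.9687)
P = B + 2.04·ex + -2.84·ey = (-0.2028,-1.4179)

-0.20 -1.42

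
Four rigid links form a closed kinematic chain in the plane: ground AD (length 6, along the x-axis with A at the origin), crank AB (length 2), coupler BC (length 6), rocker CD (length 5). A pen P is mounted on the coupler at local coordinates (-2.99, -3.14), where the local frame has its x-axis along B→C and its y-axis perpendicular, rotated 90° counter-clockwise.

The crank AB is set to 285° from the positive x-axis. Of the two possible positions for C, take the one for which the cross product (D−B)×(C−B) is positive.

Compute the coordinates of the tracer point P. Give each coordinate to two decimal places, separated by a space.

2.41 -5.83

A=(0,0), D=(6.00,0)
B = A + 2.00·(cos285°, sin285°) = (0.5176, -1.9319)
|BD| = 5.8128
circle(B,6.00) ∩ circle(D,5.00): a=3.8526, h=4.5997
  candidates: C₊=(2.6225,3.6868) cross=26.737; C₋=(5.6799,-4.9897) cross=-26.737
  mode + wants cross > 0 → take C=(2.6225,3.6868) (cross=26.737)
ex = (C−B)/|BC| = (0.3508,0.9364); ey = (-0.9364,0.3508)
P = B + -2.99·ex + -3.14·ey = (2.4091,-5.8334)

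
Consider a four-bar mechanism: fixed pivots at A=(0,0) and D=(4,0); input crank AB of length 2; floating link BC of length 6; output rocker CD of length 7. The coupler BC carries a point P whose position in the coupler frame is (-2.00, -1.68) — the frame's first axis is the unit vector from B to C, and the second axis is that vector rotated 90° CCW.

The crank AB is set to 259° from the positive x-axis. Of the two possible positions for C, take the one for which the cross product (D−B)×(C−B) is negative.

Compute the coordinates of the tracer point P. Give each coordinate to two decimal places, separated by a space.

-2.90 -1.25

A=(0,0), D=(4.00,0)
B = A + 2.00·(cos259°, sin259°) = (-0.3816, -1.9633)
|BD| = 4.8013
circle(B,6.00) ∩ circle(D,7.00): a=1.0469, h=5.9080
  candidates: C₊=(-1.8420,3.8563) cross=28.366; C₋=(2.9895,-6.9267) cross=-28.366
  mode - wants cross < 0 → take C=(2.9895,-6.9267) (cross=-28.366)
ex = (C−B)/|BC| = (0.5619,-0.8272); ey = (0.8272,0.5619)
P = B + -2.00·ex + -1.68·ey = (-2.8951,-1.2527)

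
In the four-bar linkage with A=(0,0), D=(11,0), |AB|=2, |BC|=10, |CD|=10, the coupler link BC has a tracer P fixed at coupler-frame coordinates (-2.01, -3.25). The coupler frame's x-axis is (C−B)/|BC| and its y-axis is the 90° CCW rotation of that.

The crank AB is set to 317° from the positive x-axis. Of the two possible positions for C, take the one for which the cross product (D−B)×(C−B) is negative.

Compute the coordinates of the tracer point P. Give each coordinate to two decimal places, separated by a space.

A=(0,0), D=(11.00,0)
B = A + 2.00·(cos317°, sin317°) = (1.4627, -1.3640)
|BD| = 9.6343
circle(B,10.00) ∩ circle(D,10.00): a=4.8172, h=8.7633
  candidates: C₊=(4.9907,7.9930) cross=84.428; C₋=(7.4720,-9.3570) cross=-84.428
  mode - wants cross < 0 → take C=(7.4720,-9.3570) (cross=-84.428)
ex = (C−B)/|BC| = (0.6009,-0.7993); ey = (0.7993,0.6009)
P = B + -2.01·ex + -3.25·ey = (-2.3429,-1.7104)

-2.34 -1.71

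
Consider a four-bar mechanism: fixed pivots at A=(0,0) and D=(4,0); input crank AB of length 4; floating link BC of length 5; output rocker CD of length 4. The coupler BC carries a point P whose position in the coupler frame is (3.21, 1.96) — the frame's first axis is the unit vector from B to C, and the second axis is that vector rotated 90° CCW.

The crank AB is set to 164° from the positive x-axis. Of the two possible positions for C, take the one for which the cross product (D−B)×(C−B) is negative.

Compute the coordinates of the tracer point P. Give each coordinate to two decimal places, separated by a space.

-0.09 0.99

A=(0,0), D=(4.00,0)
B = A + 4.00·(cos164°, sin164°) = (-3.8450, 1.1025)
|BD| = 7.9221
circle(B,5.00) ∩ circle(D,4.00): a=4.5291, h=2.1183
  candidates: C₊=(0.9348,2.5699) cross=16.782; C₋=(0.3452,-1.6255) cross=-16.782
  mode - wants cross < 0 → take C=(0.3452,-1.6255) (cross=-16.782)
ex = (C−B)/|BC| = (0.8380,-0.5456); ey = (0.5456,0.8380)
P = B + 3.21·ex + 1.96·ey = (-0.0855,0.9937)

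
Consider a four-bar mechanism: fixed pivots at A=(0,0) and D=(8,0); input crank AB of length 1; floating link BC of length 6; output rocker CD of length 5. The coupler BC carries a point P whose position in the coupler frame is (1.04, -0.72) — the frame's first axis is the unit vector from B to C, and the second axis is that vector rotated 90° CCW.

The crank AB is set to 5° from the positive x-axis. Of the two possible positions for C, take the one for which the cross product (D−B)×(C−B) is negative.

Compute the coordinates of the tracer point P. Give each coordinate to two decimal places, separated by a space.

1.22 -1.16

A=(0,0), D=(8.00,0)
B = A + 1.00·(cos5°, sin5°) = (0.9962, 0.0872)
|BD| = 7.0043
circle(B,6.00) ∩ circle(D,5.00): a=4.2874, h=4.1974
  candidates: C₊=(5.3355,4.2309) cross=29.400; C₋=(5.2310,-4.1633) cross=-29.400
  mode - wants cross < 0 → take C=(5.2310,-4.1633) (cross=-29.400)
ex = (C−B)/|BC| = (0.7058,-0.7084); ey = (0.7084,0.7058)
P = B + 1.04·ex + -0.72·ey = (1.2202,-1.1578)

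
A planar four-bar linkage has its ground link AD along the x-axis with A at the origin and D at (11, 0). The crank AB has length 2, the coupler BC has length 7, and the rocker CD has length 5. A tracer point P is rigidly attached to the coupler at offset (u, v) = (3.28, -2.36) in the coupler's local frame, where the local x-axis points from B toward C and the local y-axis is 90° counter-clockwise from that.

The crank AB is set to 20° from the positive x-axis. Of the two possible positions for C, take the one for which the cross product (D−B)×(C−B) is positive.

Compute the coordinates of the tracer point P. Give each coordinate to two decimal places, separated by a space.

A=(0,0), D=(11.00,0)
B = A + 2.00·(cos20°, sin20°) = (1.8794, 0.6840)
|BD| = 9.1462
circle(B,7.00) ∩ circle(D,5.00): a=5.8851, h=3.7901
  candidates: C₊=(8.0315,4.0234) cross=34.666; C₋=(7.4646,-3.5356) cross=-34.666
  mode + wants cross > 0 → take C=(8.0315,4.0234) (cross=34.666)
ex = (C−B)/|BC| = (0.8789,0.4771); ey = (-0.4771,0.8789)
P = B + 3.28·ex + -2.36·ey = (5.8879,0.1746)

5.89 0.17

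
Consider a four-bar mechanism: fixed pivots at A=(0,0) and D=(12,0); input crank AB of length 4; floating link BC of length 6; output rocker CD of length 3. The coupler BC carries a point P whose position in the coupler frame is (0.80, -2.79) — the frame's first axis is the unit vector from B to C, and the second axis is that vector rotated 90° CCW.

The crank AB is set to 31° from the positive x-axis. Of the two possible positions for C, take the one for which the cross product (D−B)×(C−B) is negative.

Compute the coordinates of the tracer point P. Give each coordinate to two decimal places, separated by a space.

3.14 -0.83

A=(0,0), D=(12.00,0)
B = A + 4.00·(cos31°, sin31°) = (3.4287, 2.0602)
|BD| = 8.8154
circle(B,6.00) ∩ circle(D,3.00): a=5.9391, h=0.8525
  candidates: C₊=(9.4026,1.5011) cross=7.515; C₋=(9.0041,-0.1567) cross=-7.515
  mode - wants cross < 0 → take C=(9.0041,-0.1567) (cross=-7.515)
ex = (C−B)/|BC| = (0.9292,-0.3695); ey = (0.3695,0.9292)
P = B + 0.80·ex + -2.79·ey = (3.1412,-0.8280)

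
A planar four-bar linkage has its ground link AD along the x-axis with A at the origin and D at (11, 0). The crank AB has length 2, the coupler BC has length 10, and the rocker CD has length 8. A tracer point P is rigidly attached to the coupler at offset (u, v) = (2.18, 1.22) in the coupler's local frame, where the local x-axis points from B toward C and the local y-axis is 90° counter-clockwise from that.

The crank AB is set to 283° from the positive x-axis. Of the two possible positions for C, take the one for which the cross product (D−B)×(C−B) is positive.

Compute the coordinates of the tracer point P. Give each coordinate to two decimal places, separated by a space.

0.67 0.54

A=(0,0), D=(11.00,0)
B = A + 2.00·(cos283°, sin283°) = (0.4499, -1.9487)
|BD| = 10.7286
circle(B,10.00) ∩ circle(D,8.00): a=7.0420, h=7.1000
  candidates: C₊=(6.0852,6.3122) cross=76.173; C₋=(8.6644,-7.6515) cross=-76.173
  mode + wants cross > 0 → take C=(6.0852,6.3122) (cross=76.173)
ex = (C−B)/|BC| = (0.5635,0.8261); ey = (-0.8261,0.5635)
P = B + 2.18·ex + 1.22·ey = (0.6705,0.5397)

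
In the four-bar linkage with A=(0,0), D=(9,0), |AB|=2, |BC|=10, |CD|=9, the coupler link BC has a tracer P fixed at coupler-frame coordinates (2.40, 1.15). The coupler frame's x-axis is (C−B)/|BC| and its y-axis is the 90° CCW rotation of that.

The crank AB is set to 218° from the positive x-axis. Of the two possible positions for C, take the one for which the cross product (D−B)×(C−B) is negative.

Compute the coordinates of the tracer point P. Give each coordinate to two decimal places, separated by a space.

A=(0,0), D=(9.00,0)
B = A + 2.00·(cos218°, sin218°) = (-1.5760, -1.2313)
|BD| = 10.6475
circle(B,10.00) ∩ circle(D,9.00): a=6.2160, h=7.8334
  candidates: C₊=(3.6923,7.2683) cross=83.406; C₋=(5.5041,-8.2933) cross=-83.406
  mode - wants cross < 0 → take C=(5.5041,-8.2933) (cross=-83.406)
ex = (C−B)/|BC| = (0.7080,-0.7062); ey = (0.7062,0.7080)
P = B + 2.40·ex + 1.15·ey = (0.9353,-2.1120)

0.94 -2.11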